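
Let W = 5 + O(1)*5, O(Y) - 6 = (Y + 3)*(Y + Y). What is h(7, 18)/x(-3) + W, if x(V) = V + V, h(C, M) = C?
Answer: 443/6 ≈ 73.833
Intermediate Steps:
x(V) = 2*V
O(Y) = 6 + 2*Y*(3 + Y) (O(Y) = 6 + (Y + 3)*(Y + Y) = 6 + (3 + Y)*(2*Y) = 6 + 2*Y*(3 + Y))
W = 75 (W = 5 + (6 + 2*1² + 6*1)*5 = 5 + (6 + 2*1 + 6)*5 = 5 + (6 + 2 + 6)*5 = 5 + 14*5 = 5 + 70 = 75)
h(7, 18)/x(-3) + W = 7/((2*(-3))) + 75 = 7/(-6) + 75 = 7*(-⅙) + 75 = -7/6 + 75 = 443/6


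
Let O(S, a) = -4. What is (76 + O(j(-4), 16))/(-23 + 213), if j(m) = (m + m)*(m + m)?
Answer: 36/95 ≈ 0.37895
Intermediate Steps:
j(m) = 4*m² (j(m) = (2*m)*(2*m) = 4*m²)
(76 + O(j(-4), 16))/(-23 + 213) = (76 - 4)/(-23 + 213) = 72/190 = 72*(1/190) = 36/95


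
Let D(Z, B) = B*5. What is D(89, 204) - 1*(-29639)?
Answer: 30659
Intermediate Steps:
D(Z, B) = 5*B
D(89, 204) - 1*(-29639) = 5*204 - 1*(-29639) = 1020 + 29639 = 30659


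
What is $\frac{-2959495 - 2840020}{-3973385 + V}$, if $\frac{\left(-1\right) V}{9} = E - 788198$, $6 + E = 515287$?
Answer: $\frac{5799515}{1517132} \approx 3.8227$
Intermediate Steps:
$E = 515281$ ($E = -6 + 515287 = 515281$)
$V = 2456253$ ($V = - 9 \left(515281 - 788198\right) = \left(-9\right) \left(-272917\right) = 2456253$)
$\frac{-2959495 - 2840020}{-3973385 + V} = \frac{-2959495 - 2840020}{-3973385 + 2456253} = - \frac{5799515}{-1517132} = \left(-5799515\right) \left(- \frac{1}{1517132}\right) = \frac{5799515}{1517132}$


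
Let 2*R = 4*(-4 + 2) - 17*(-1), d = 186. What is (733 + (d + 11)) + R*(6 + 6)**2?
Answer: 1578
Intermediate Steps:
R = 9/2 (R = (4*(-4 + 2) - 17*(-1))/2 = (4*(-2) + 17)/2 = (-8 + 17)/2 = (1/2)*9 = 9/2 ≈ 4.5000)
(733 + (d + 11)) + R*(6 + 6)**2 = (733 + (186 + 11)) + 9*(6 + 6)**2/2 = (733 + 197) + (9/2)*12**2 = 930 + (9/2)*144 = 930 + 648 = 1578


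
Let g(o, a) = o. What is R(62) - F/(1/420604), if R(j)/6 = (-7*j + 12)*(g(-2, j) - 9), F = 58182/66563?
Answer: -22617669252/66563 ≈ -3.3979e+5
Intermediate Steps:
F = 58182/66563 (F = 58182*(1/66563) = 58182/66563 ≈ 0.87409)
R(j) = -792 + 462*j (R(j) = 6*((-7*j + 12)*(-2 - 9)) = 6*((12 - 7*j)*(-11)) = 6*(-132 + 77*j) = -792 + 462*j)
R(62) - F/(1/420604) = (-792 + 462*62) - 58182/(66563*(1/420604)) = (-792 + 28644) - 58182/(66563*1/420604) = 27852 - 58182*420604/66563 = 27852 - 1*24471581928/66563 = 27852 - 24471581928/66563 = -22617669252/66563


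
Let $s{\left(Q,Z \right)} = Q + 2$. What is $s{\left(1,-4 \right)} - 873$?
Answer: $-870$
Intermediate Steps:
$s{\left(Q,Z \right)} = 2 + Q$
$s{\left(1,-4 \right)} - 873 = \left(2 + 1\right) - 873 = 3 - 873 = -870$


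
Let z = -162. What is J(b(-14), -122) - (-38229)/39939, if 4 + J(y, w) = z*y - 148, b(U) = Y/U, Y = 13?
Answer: -57242/93191 ≈ -0.61424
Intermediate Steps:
b(U) = 13/U
J(y, w) = -152 - 162*y (J(y, w) = -4 + (-162*y - 148) = -4 + (-148 - 162*y) = -152 - 162*y)
J(b(-14), -122) - (-38229)/39939 = (-152 - 2106/(-14)) - (-38229)/39939 = (-152 - 2106*(-1)/14) - (-38229)/39939 = (-152 - 162*(-13/14)) - 1*(-12743/13313) = (-152 + 1053/7) + 12743/13313 = -11/7 + 12743/13313 = -57242/93191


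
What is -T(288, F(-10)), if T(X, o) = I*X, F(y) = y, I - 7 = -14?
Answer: 2016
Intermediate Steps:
I = -7 (I = 7 - 14 = -7)
T(X, o) = -7*X
-T(288, F(-10)) = -(-7)*288 = -1*(-2016) = 2016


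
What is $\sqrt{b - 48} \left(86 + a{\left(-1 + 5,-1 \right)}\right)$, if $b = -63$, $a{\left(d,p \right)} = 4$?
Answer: $90 i \sqrt{111} \approx 948.21 i$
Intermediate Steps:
$\sqrt{b - 48} \left(86 + a{\left(-1 + 5,-1 \right)}\right) = \sqrt{-63 - 48} \left(86 + 4\right) = \sqrt{-111} \cdot 90 = i \sqrt{111} \cdot 90 = 90 i \sqrt{111}$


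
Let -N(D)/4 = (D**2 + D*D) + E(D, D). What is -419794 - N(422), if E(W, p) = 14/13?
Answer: 13063470/13 ≈ 1.0049e+6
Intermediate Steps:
E(W, p) = 14/13 (E(W, p) = 14*(1/13) = 14/13)
N(D) = -56/13 - 8*D**2 (N(D) = -4*((D**2 + D*D) + 14/13) = -4*((D**2 + D**2) + 14/13) = -4*(2*D**2 + 14/13) = -4*(14/13 + 2*D**2) = -56/13 - 8*D**2)
-419794 - N(422) = -419794 - (-56/13 - 8*422**2) = -419794 - (-56/13 - 8*178084) = -419794 - (-56/13 - 1424672) = -419794 - 1*(-18520792/13) = -419794 + 18520792/13 = 13063470/13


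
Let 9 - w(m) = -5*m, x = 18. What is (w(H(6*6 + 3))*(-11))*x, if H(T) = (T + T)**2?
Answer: -6024942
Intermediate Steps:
H(T) = 4*T**2 (H(T) = (2*T)**2 = 4*T**2)
w(m) = 9 + 5*m (w(m) = 9 - (-5)*m = 9 + 5*m)
(w(H(6*6 + 3))*(-11))*x = ((9 + 5*(4*(6*6 + 3)**2))*(-11))*18 = ((9 + 5*(4*(36 + 3)**2))*(-11))*18 = ((9 + 5*(4*39**2))*(-11))*18 = ((9 + 5*(4*1521))*(-11))*18 = ((9 + 5*6084)*(-11))*18 = ((9 + 30420)*(-11))*18 = (30429*(-11))*18 = -334719*18 = -6024942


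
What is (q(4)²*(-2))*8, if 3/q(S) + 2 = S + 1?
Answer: -16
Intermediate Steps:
q(S) = 3/(-1 + S) (q(S) = 3/(-2 + (S + 1)) = 3/(-2 + (1 + S)) = 3/(-1 + S))
(q(4)²*(-2))*8 = ((3/(-1 + 4))²*(-2))*8 = ((3/3)²*(-2))*8 = ((3*(⅓))²*(-2))*8 = (1²*(-2))*8 = (1*(-2))*8 = -2*8 = -16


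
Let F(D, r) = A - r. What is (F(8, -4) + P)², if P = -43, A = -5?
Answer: 1936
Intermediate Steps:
F(D, r) = -5 - r
(F(8, -4) + P)² = ((-5 - 1*(-4)) - 43)² = ((-5 + 4) - 43)² = (-1 - 43)² = (-44)² = 1936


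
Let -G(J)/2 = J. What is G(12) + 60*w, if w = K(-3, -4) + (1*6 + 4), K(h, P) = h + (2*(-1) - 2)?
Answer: 156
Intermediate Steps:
G(J) = -2*J
K(h, P) = -4 + h (K(h, P) = h + (-2 - 2) = h - 4 = -4 + h)
w = 3 (w = (-4 - 3) + (1*6 + 4) = -7 + (6 + 4) = -7 + 10 = 3)
G(12) + 60*w = -2*12 + 60*3 = -24 + 180 = 156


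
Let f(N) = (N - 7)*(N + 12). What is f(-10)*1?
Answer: -34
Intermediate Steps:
f(N) = (-7 + N)*(12 + N)
f(-10)*1 = (-84 + (-10)² + 5*(-10))*1 = (-84 + 100 - 50)*1 = -34*1 = -34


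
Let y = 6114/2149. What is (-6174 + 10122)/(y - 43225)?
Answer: -8484252/92884411 ≈ -0.091342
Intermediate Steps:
y = 6114/2149 (y = 6114*(1/2149) = 6114/2149 ≈ 2.8450)
(-6174 + 10122)/(y - 43225) = (-6174 + 10122)/(6114/2149 - 43225) = 3948/(-92884411/2149) = 3948*(-2149/92884411) = -8484252/92884411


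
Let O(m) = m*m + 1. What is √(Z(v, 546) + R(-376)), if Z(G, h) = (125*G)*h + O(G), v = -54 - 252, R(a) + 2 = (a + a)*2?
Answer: I*√20792369 ≈ 4559.9*I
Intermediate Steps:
R(a) = -2 + 4*a (R(a) = -2 + (a + a)*2 = -2 + (2*a)*2 = -2 + 4*a)
O(m) = 1 + m² (O(m) = m² + 1 = 1 + m²)
v = -306
Z(G, h) = 1 + G² + 125*G*h (Z(G, h) = (125*G)*h + (1 + G²) = 125*G*h + (1 + G²) = 1 + G² + 125*G*h)
√(Z(v, 546) + R(-376)) = √((1 + (-306)² + 125*(-306)*546) + (-2 + 4*(-376))) = √((1 + 93636 - 20884500) + (-2 - 1504)) = √(-20790863 - 1506) = √(-20792369) = I*√20792369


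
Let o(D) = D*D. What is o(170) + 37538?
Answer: 66438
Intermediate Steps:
o(D) = D**2
o(170) + 37538 = 170**2 + 37538 = 28900 + 37538 = 66438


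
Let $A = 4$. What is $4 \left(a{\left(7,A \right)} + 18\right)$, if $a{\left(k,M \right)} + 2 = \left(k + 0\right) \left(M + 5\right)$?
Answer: $316$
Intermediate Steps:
$a{\left(k,M \right)} = -2 + k \left(5 + M\right)$ ($a{\left(k,M \right)} = -2 + \left(k + 0\right) \left(M + 5\right) = -2 + k \left(5 + M\right)$)
$4 \left(a{\left(7,A \right)} + 18\right) = 4 \left(\left(-2 + 5 \cdot 7 + 4 \cdot 7\right) + 18\right) = 4 \left(\left(-2 + 35 + 28\right) + 18\right) = 4 \left(61 + 18\right) = 4 \cdot 79 = 316$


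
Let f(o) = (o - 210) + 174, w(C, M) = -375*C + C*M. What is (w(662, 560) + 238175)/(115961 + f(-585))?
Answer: 72129/23068 ≈ 3.1268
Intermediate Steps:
f(o) = -36 + o (f(o) = (-210 + o) + 174 = -36 + o)
(w(662, 560) + 238175)/(115961 + f(-585)) = (662*(-375 + 560) + 238175)/(115961 + (-36 - 585)) = (662*185 + 238175)/(115961 - 621) = (122470 + 238175)/115340 = 360645*(1/115340) = 72129/23068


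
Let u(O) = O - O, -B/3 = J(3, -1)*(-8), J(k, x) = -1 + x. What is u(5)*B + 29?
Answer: 29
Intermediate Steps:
B = -48 (B = -3*(-1 - 1)*(-8) = -(-6)*(-8) = -3*16 = -48)
u(O) = 0
u(5)*B + 29 = 0*(-48) + 29 = 0 + 29 = 29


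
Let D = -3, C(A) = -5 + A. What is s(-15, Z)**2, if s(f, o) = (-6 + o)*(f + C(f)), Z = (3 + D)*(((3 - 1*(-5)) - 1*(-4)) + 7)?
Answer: 44100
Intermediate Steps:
Z = 0 (Z = (3 - 3)*(((3 - 1*(-5)) - 1*(-4)) + 7) = 0*(((3 + 5) + 4) + 7) = 0*((8 + 4) + 7) = 0*(12 + 7) = 0*19 = 0)
s(f, o) = (-6 + o)*(-5 + 2*f) (s(f, o) = (-6 + o)*(f + (-5 + f)) = (-6 + o)*(-5 + 2*f))
s(-15, Z)**2 = (30 - 12*(-15) - 15*0 + 0*(-5 - 15))**2 = (30 + 180 + 0 + 0*(-20))**2 = (30 + 180 + 0 + 0)**2 = 210**2 = 44100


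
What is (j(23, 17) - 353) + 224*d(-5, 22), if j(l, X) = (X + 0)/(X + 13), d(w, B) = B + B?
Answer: 285107/30 ≈ 9503.6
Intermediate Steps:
d(w, B) = 2*B
j(l, X) = X/(13 + X)
(j(23, 17) - 353) + 224*d(-5, 22) = (17/(13 + 17) - 353) + 224*(2*22) = (17/30 - 353) + 224*44 = (17*(1/30) - 353) + 9856 = (17/30 - 353) + 9856 = -10573/30 + 9856 = 285107/30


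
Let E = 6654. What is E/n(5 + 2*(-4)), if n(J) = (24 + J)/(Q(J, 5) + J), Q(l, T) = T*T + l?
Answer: 42142/7 ≈ 6020.3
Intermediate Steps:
Q(l, T) = l + T**2 (Q(l, T) = T**2 + l = l + T**2)
n(J) = (24 + J)/(25 + 2*J) (n(J) = (24 + J)/((J + 5**2) + J) = (24 + J)/((J + 25) + J) = (24 + J)/((25 + J) + J) = (24 + J)/(25 + 2*J))
E/n(5 + 2*(-4)) = 6654/(((24 + (5 + 2*(-4)))/(25 + 2*(5 + 2*(-4))))) = 6654/(((24 + (5 - 8))/(25 + 2*(5 - 8)))) = 6654/(((24 - 3)/(25 + 2*(-3)))) = 6654/((21/(25 - 6))) = 6654/((21/19)) = 6654/(((1/19)*21)) = 6654/(21/19) = 6654*(19/21) = 42142/7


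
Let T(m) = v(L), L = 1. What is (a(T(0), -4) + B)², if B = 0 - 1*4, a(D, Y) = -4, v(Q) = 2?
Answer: 64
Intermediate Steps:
T(m) = 2
B = -4 (B = 0 - 4 = -4)
(a(T(0), -4) + B)² = (-4 - 4)² = (-8)² = 64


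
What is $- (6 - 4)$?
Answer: $-2$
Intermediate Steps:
$- (6 - 4) = \left(-1\right) 2 = -2$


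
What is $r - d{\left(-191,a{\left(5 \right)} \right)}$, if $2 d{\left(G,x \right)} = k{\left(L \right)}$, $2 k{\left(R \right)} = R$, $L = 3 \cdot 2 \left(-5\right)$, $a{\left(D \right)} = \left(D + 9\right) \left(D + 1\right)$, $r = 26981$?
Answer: $\frac{53977}{2} \approx 26989.0$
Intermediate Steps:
$a{\left(D \right)} = \left(1 + D\right) \left(9 + D\right)$ ($a{\left(D \right)} = \left(9 + D\right) \left(1 + D\right) = \left(1 + D\right) \left(9 + D\right)$)
$L = -30$ ($L = 6 \left(-5\right) = -30$)
$k{\left(R \right)} = \frac{R}{2}$
$d{\left(G,x \right)} = - \frac{15}{2}$ ($d{\left(G,x \right)} = \frac{\frac{1}{2} \left(-30\right)}{2} = \frac{1}{2} \left(-15\right) = - \frac{15}{2}$)
$r - d{\left(-191,a{\left(5 \right)} \right)} = 26981 - - \frac{15}{2} = 26981 + \frac{15}{2} = \frac{53977}{2}$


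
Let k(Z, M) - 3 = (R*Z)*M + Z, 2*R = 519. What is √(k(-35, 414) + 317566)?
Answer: I*√3442621 ≈ 1855.4*I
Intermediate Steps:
R = 519/2 (R = (½)*519 = 519/2 ≈ 259.50)
k(Z, M) = 3 + Z + 519*M*Z/2 (k(Z, M) = 3 + ((519*Z/2)*M + Z) = 3 + (519*M*Z/2 + Z) = 3 + (Z + 519*M*Z/2) = 3 + Z + 519*M*Z/2)
√(k(-35, 414) + 317566) = √((3 - 35 + (519/2)*414*(-35)) + 317566) = √((3 - 35 - 3760155) + 317566) = √(-3760187 + 317566) = √(-3442621) = I*√3442621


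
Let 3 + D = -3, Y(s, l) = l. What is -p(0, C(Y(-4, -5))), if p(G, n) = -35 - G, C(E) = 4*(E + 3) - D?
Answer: 35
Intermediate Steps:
D = -6 (D = -3 - 3 = -6)
C(E) = 18 + 4*E (C(E) = 4*(E + 3) - 1*(-6) = 4*(3 + E) + 6 = (12 + 4*E) + 6 = 18 + 4*E)
-p(0, C(Y(-4, -5))) = -(-35 - 1*0) = -(-35 + 0) = -1*(-35) = 35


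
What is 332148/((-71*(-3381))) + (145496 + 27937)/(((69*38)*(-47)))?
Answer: -3385693/142910362 ≈ -0.023691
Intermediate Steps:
332148/((-71*(-3381))) + (145496 + 27937)/(((69*38)*(-47))) = 332148/240051 + 173433/((2622*(-47))) = 332148*(1/240051) + 173433/(-123234) = 110716/80017 + 173433*(-1/123234) = 110716/80017 - 57811/41078 = -3385693/142910362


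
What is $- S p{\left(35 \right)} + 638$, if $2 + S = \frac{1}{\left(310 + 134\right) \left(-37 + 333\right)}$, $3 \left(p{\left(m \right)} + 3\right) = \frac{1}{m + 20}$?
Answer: $\frac{6852579031}{10842480} \approx 632.01$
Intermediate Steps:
$p{\left(m \right)} = -3 + \frac{1}{3 \left(20 + m\right)}$ ($p{\left(m \right)} = -3 + \frac{1}{3 \left(m + 20\right)} = -3 + \frac{1}{3 \left(20 + m\right)}$)
$S = - \frac{262847}{131424}$ ($S = -2 + \frac{1}{\left(310 + 134\right) \left(-37 + 333\right)} = -2 + \frac{1}{444 \cdot 296} = -2 + \frac{1}{131424} = - \frac{262847}{131424} \approx -2.0$)
$- S p{\left(35 \right)} + 638 = \left(-1\right) \left(- \frac{262847}{131424}\right) \frac{-179 - 315}{3 \left(20 + 35\right)} + 638 = \frac{262847 \frac{-179 - 315}{3 \cdot 55}}{131424} + 638 = \frac{262847 \cdot \frac{1}{3} \cdot \frac{1}{55} \left(-494\right)}{131424} + 638 = \frac{262847}{131424} \left(- \frac{494}{165}\right) + 638 = - \frac{64923209}{10842480} + 638 = \frac{6852579031}{10842480}$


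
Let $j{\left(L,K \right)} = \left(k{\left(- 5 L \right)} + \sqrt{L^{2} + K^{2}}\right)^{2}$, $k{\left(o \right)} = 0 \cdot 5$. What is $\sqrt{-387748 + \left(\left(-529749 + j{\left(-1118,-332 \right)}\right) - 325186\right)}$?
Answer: $\sqrt{117465} \approx 342.73$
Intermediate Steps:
$k{\left(o \right)} = 0$
$j{\left(L,K \right)} = K^{2} + L^{2}$ ($j{\left(L,K \right)} = \left(0 + \sqrt{L^{2} + K^{2}}\right)^{2} = \left(0 + \sqrt{K^{2} + L^{2}}\right)^{2} = \left(\sqrt{K^{2} + L^{2}}\right)^{2} = K^{2} + L^{2}$)
$\sqrt{-387748 + \left(\left(-529749 + j{\left(-1118,-332 \right)}\right) - 325186\right)} = \sqrt{-387748 + \left(\left(-529749 + \left(\left(-332\right)^{2} + \left(-1118\right)^{2}\right)\right) - 325186\right)} = \sqrt{-387748 + \left(\left(-529749 + \left(110224 + 1249924\right)\right) - 325186\right)} = \sqrt{-387748 + \left(\left(-529749 + 1360148\right) - 325186\right)} = \sqrt{-387748 + \left(830399 - 325186\right)} = \sqrt{-387748 + 505213} = \sqrt{117465}$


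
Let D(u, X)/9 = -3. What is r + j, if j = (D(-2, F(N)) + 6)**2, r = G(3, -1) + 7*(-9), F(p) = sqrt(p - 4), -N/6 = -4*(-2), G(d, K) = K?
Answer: 377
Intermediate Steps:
N = -48 (N = -(-24)*(-2) = -6*8 = -48)
F(p) = sqrt(-4 + p)
D(u, X) = -27 (D(u, X) = 9*(-3) = -27)
r = -64 (r = -1 + 7*(-9) = -1 - 63 = -64)
j = 441 (j = (-27 + 6)**2 = (-21)**2 = 441)
r + j = -64 + 441 = 377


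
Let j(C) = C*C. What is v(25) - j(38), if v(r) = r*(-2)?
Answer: -1494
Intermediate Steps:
j(C) = C**2
v(r) = -2*r
v(25) - j(38) = -2*25 - 1*38**2 = -50 - 1*1444 = -50 - 1444 = -1494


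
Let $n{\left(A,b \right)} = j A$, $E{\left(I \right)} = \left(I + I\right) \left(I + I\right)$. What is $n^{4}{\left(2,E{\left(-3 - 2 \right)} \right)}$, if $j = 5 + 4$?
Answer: $104976$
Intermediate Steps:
$j = 9$
$E{\left(I \right)} = 4 I^{2}$ ($E{\left(I \right)} = 2 I 2 I = 4 I^{2}$)
$n{\left(A,b \right)} = 9 A$
$n^{4}{\left(2,E{\left(-3 - 2 \right)} \right)} = \left(9 \cdot 2\right)^{4} = 18^{4} = 104976$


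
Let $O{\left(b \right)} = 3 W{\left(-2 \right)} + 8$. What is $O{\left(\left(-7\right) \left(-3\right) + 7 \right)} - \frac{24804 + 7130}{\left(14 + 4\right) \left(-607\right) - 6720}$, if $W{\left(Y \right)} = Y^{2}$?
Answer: $\frac{192427}{8823} \approx 21.81$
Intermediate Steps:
$O{\left(b \right)} = 20$ ($O{\left(b \right)} = 3 \left(-2\right)^{2} + 8 = 3 \cdot 4 + 8 = 12 + 8 = 20$)
$O{\left(\left(-7\right) \left(-3\right) + 7 \right)} - \frac{24804 + 7130}{\left(14 + 4\right) \left(-607\right) - 6720} = 20 - \frac{24804 + 7130}{\left(14 + 4\right) \left(-607\right) - 6720} = 20 - \frac{31934}{18 \left(-607\right) - 6720} = 20 - \frac{31934}{-10926 - 6720} = 20 - \frac{31934}{-17646} = 20 - 31934 \left(- \frac{1}{17646}\right) = 20 - - \frac{15967}{8823} = 20 + \frac{15967}{8823} = \frac{192427}{8823}$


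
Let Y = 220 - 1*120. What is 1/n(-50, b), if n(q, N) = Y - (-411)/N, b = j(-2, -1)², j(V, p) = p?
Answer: 1/511 ≈ 0.0019569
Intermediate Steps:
b = 1 (b = (-1)² = 1)
Y = 100 (Y = 220 - 120 = 100)
n(q, N) = 100 + 411/N (n(q, N) = 100 - (-411)/N = 100 + 411/N)
1/n(-50, b) = 1/(100 + 411/1) = 1/(100 + 411*1) = 1/(100 + 411) = 1/511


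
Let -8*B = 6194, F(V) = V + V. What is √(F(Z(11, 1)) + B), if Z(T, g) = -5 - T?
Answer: 5*I*√129/2 ≈ 28.395*I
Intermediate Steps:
F(V) = 2*V
B = -3097/4 (B = -⅛*6194 = -3097/4 ≈ -774.25)
√(F(Z(11, 1)) + B) = √(2*(-5 - 1*11) - 3097/4) = √(2*(-5 - 11) - 3097/4) = √(2*(-16) - 3097/4) = √(-32 - 3097/4) = √(-3225/4) = 5*I*√129/2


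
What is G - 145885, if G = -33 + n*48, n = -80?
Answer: -149758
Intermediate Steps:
G = -3873 (G = -33 - 80*48 = -33 - 3840 = -3873)
G - 145885 = -3873 - 145885 = -149758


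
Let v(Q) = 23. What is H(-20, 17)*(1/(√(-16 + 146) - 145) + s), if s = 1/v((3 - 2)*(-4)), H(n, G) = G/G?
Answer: 3512/96117 - √130/20895 ≈ 0.035993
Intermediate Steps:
H(n, G) = 1
s = 1/23 ≈ 0.043478
H(-20, 17)*(1/(√(-16 + 146) - 145) + s) = 1*(1/(√(-16 + 146) - 145) + 1/23) = 1*(1/(√130 - 145) + 1/23) = 1*(1/(-145 + √130) + 1/23) = 1*(1/23 + 1/(-145 + √130)) = 1/23 + 1/(-145 + √130)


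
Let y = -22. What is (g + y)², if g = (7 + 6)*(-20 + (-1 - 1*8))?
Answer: 159201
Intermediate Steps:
g = -377 (g = 13*(-20 + (-1 - 8)) = 13*(-20 - 9) = 13*(-29) = -377)
(g + y)² = (-377 - 22)² = (-399)² = 159201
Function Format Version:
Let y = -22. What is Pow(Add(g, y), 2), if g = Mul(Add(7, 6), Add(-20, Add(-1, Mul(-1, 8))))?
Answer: 159201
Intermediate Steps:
g = -377 (g = Mul(13, Add(-20, Add(-1, -8))) = Mul(13, Add(-20, -9)) = Mul(13, -29) = -377)
Pow(Add(g, y), 2) = Pow(Add(-377, -22), 2) = Pow(-399, 2) = 159201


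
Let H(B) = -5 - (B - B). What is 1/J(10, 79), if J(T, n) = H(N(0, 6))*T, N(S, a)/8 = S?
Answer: -1/50 ≈ -0.020000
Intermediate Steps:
N(S, a) = 8*S
H(B) = -5 (H(B) = -5 - 1*0 = -5 + 0 = -5)
J(T, n) = -5*T
1/J(10, 79) = 1/(-5*10) = 1/(-50) = -1/50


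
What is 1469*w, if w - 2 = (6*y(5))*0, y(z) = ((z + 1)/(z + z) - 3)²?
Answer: 2938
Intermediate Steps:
y(z) = (-3 + (1 + z)/(2*z))² (y(z) = ((1 + z)/((2*z)) - 3)² = ((1 + z)*(1/(2*z)) - 3)² = ((1 + z)/(2*z) - 3)² = (-3 + (1 + z)/(2*z))²)
w = 2 (w = 2 + (6*((¼)*(-1 + 5*5)²/5²))*0 = 2 + (6*((¼)*(1/25)*(-1 + 25)²))*0 = 2 + (6*((¼)*(1/25)*24²))*0 = 2 + (6*((¼)*(1/25)*576))*0 = 2 + (6*(144/25))*0 = 2 + (864/25)*0 = 2 + 0 = 2)
1469*w = 1469*2 = 2938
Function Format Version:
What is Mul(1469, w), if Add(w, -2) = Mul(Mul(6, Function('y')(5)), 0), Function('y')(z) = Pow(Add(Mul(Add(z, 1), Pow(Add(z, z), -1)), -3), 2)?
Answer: 2938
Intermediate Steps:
Function('y')(z) = Pow(Add(-3, Mul(Rational(1, 2), Pow(z, -1), Add(1, z))), 2) (Function('y')(z) = Pow(Add(Mul(Add(1, z), Pow(Mul(2, z), -1)), -3), 2) = Pow(Add(Mul(Add(1, z), Mul(Rational(1, 2), Pow(z, -1))), -3), 2) = Pow(Add(Mul(Rational(1, 2), Pow(z, -1), Add(1, z)), -3), 2) = Pow(Add(-3, Mul(Rational(1, 2), Pow(z, -1), Add(1, z))), 2))
w = 2 (w = Add(2, Mul(Mul(6, Mul(Rational(1, 4), Pow(5, -2), Pow(Add(-1, Mul(5, 5)), 2))), 0)) = Add(2, Mul(Mul(6, Mul(Rational(1, 4), Rational(1, 25), Pow(Add(-1, 25), 2))), 0)) = Add(2, Mul(Mul(6, Mul(Rational(1, 4), Rational(1, 25), Pow(24, 2))), 0)) = Add(2, Mul(Mul(6, Mul(Rational(1, 4), Rational(1, 25), 576)), 0)) = Add(2, Mul(Mul(6, Rational(144, 25)), 0)) = Add(2, Mul(Rational(864, 25), 0)) = Add(2, 0) = 2)
Mul(1469, w) = Mul(1469, 2) = 2938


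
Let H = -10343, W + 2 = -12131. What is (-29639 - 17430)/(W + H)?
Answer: 47069/22476 ≈ 2.0942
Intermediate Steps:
W = -12133 (W = -2 - 12131 = -12133)
(-29639 - 17430)/(W + H) = (-29639 - 17430)/(-12133 - 10343) = -47069/(-22476) = -47069*(-1/22476) = 47069/22476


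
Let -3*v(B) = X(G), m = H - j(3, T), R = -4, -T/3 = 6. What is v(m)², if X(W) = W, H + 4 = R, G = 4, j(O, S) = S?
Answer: 16/9 ≈ 1.7778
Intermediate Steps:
T = -18 (T = -3*6 = -18)
H = -8 (H = -4 - 4 = -8)
m = 10 (m = -8 - 1*(-18) = -8 + 18 = 10)
v(B) = -4/3 (v(B) = -⅓*4 = -4/3)
v(m)² = (-4/3)² = 16/9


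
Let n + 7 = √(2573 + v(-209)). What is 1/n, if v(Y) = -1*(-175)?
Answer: 7/2699 + 2*√687/2699 ≈ 0.022016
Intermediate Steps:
v(Y) = 175
n = -7 + 2*√687 (n = -7 + √(2573 + 175) = -7 + √2748 = -7 + 2*√687 ≈ 45.421)
1/n = 1/(-7 + 2*√687)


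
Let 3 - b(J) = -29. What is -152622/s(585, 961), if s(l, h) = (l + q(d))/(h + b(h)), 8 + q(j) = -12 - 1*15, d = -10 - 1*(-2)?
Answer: -75776823/275 ≈ -2.7555e+5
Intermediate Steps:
b(J) = 32 (b(J) = 3 - 1*(-29) = 3 + 29 = 32)
d = -8 (d = -10 + 2 = -8)
q(j) = -35 (q(j) = -8 + (-12 - 1*15) = -8 + (-12 - 15) = -8 - 27 = -35)
s(l, h) = (-35 + l)/(32 + h) (s(l, h) = (l - 35)/(h + 32) = (-35 + l)/(32 + h))
-152622/s(585, 961) = -152622*(32 + 961)/(-35 + 585) = -152622/(550/993) = -152622/((1/993)*550) = -152622/550/993 = -152622*993/550 = -75776823/275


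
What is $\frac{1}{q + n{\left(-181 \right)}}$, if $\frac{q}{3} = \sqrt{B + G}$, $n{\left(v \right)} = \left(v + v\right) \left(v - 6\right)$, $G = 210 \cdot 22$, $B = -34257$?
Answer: $- \frac{i}{- 67694 i + 9 \sqrt{3293}} \approx 1.4772 \cdot 10^{-5} - 1.127 \cdot 10^{-7} i$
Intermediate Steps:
$G = 4620$
$n{\left(v \right)} = 2 v \left(-6 + v\right)$
$q = 9 i \sqrt{3293}$ ($q = 3 \sqrt{-34257 + 4620} = 3 \sqrt{-29637} = 3 \cdot 3 i \sqrt{3293} = 9 i \sqrt{3293} \approx 516.46 i$)
$\frac{1}{q + n{\left(-181 \right)}} = \frac{1}{9 i \sqrt{3293} + 2 \left(-181\right) \left(-6 - 181\right)} = \frac{1}{9 i \sqrt{3293} + 2 \left(-181\right) \left(-187\right)} = \frac{1}{9 i \sqrt{3293} + 67694} = \frac{1}{67694 + 9 i \sqrt{3293}}$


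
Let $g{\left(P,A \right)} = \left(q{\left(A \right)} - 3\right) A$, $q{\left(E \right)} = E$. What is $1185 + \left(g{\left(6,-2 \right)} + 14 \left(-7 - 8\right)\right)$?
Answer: $985$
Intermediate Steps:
$g{\left(P,A \right)} = A \left(-3 + A\right)$ ($g{\left(P,A \right)} = \left(A - 3\right) A = \left(-3 + A\right) A = A \left(-3 + A\right)$)
$1185 + \left(g{\left(6,-2 \right)} + 14 \left(-7 - 8\right)\right) = 1185 + \left(- 2 \left(-3 - 2\right) + 14 \left(-7 - 8\right)\right) = 1185 + \left(\left(-2\right) \left(-5\right) + 14 \left(-7 - 8\right)\right) = 1185 + \left(10 + 14 \left(-15\right)\right) = 1185 + \left(10 - 210\right) = 1185 - 200 = 985$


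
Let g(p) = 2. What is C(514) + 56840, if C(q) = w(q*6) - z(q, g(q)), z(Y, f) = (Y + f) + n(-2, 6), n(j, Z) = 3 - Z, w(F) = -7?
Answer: 56320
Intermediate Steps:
z(Y, f) = -3 + Y + f (z(Y, f) = (Y + f) + (3 - 1*6) = (Y + f) + (3 - 6) = (Y + f) - 3 = -3 + Y + f)
C(q) = -6 - q (C(q) = -7 - (-3 + q + 2) = -7 - (-1 + q) = -7 + (1 - q) = -6 - q)
C(514) + 56840 = (-6 - 1*514) + 56840 = (-6 - 514) + 56840 = -520 + 56840 = 56320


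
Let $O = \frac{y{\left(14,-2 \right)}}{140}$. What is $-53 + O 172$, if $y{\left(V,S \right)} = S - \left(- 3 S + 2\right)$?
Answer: $- \frac{457}{7} \approx -65.286$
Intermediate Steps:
$y{\left(V,S \right)} = -2 + 4 S$ ($y{\left(V,S \right)} = S - \left(2 - 3 S\right) = S + \left(-2 + 3 S\right) = -2 + 4 S$)
$O = - \frac{1}{14}$ ($O = \frac{-2 + 4 \left(-2\right)}{140} = \left(-2 - 8\right) \frac{1}{140} = \left(-10\right) \frac{1}{140} = - \frac{1}{14} \approx -0.071429$)
$-53 + O 172 = -53 - \frac{86}{7} = - \frac{457}{7}$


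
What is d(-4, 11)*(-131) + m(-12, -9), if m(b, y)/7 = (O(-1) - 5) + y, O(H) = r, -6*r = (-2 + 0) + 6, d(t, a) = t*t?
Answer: -6596/3 ≈ -2198.7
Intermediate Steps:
d(t, a) = t²
r = -⅔ (r = -((-2 + 0) + 6)/6 = -(-2 + 6)/6 = -⅙*4 = -⅔ ≈ -0.66667)
O(H) = -⅔
m(b, y) = -119/3 + 7*y (m(b, y) = 7*((-⅔ - 5) + y) = 7*(-17/3 + y) = -119/3 + 7*y)
d(-4, 11)*(-131) + m(-12, -9) = (-4)²*(-131) + (-119/3 + 7*(-9)) = 16*(-131) + (-119/3 - 63) = -2096 - 308/3 = -6596/3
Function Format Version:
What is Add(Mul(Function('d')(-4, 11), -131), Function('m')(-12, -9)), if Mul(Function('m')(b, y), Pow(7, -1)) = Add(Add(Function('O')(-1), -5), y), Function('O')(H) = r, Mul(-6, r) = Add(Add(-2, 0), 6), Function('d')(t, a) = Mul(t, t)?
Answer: Rational(-6596, 3) ≈ -2198.7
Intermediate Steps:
Function('d')(t, a) = Pow(t, 2)
r = Rational(-2, 3) (r = Mul(Rational(-1, 6), Add(Add(-2, 0), 6)) = Mul(Rational(-1, 6), Add(-2, 6)) = Mul(Rational(-1, 6), 4) = Rational(-2, 3) ≈ -0.66667)
Function('O')(H) = Rational(-2, 3)
Function('m')(b, y) = Add(Rational(-119, 3), Mul(7, y)) (Function('m')(b, y) = Mul(7, Add(Add(Rational(-2, 3), -5), y)) = Mul(7, Add(Rational(-17, 3), y)) = Add(Rational(-119, 3), Mul(7, y)))
Add(Mul(Function('d')(-4, 11), -131), Function('m')(-12, -9)) = Add(Mul(Pow(-4, 2), -131), Add(Rational(-119, 3), Mul(7, -9))) = Add(Mul(16, -131), Add(Rational(-119, 3), -63)) = Add(-2096, Rational(-308, 3)) = Rational(-6596, 3)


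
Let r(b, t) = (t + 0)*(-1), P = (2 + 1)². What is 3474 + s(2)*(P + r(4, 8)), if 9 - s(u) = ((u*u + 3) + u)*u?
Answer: 3465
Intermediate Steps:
P = 9 (P = 3² = 9)
r(b, t) = -t (r(b, t) = t*(-1) = -t)
s(u) = 9 - u*(3 + u + u²) (s(u) = 9 - ((u*u + 3) + u)*u = 9 - ((u² + 3) + u)*u = 9 - ((3 + u²) + u)*u = 9 - (3 + u + u²)*u = 9 - u*(3 + u + u²))
3474 + s(2)*(P + r(4, 8)) = 3474 + (9 - 1*2² - 1*2³ - 3*2)*(9 - 1*8) = 3474 + (9 - 1*4 - 1*8 - 6)*(9 - 8) = 3474 + (9 - 4 - 8 - 6)*1 = 3474 - 9*1 = 3474 - 9 = 3465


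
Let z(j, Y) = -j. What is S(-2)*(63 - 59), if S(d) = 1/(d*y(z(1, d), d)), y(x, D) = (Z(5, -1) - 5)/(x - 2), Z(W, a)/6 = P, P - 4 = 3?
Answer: 6/37 ≈ 0.16216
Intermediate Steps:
P = 7 (P = 4 + 3 = 7)
Z(W, a) = 42 (Z(W, a) = 6*7 = 42)
y(x, D) = 37/(-2 + x) (y(x, D) = (42 - 5)/(x - 2) = 37/(-2 + x))
S(d) = -3/(37*d) (S(d) = 1/(d*(37/(-2 - 1*1))) = 1/(d*(37/(-2 - 1))) = 1/(d*(37/(-3))) = 1/(d*(37*(-1/3))) = 1/(d*(-37/3)) = 1/(-37*d/3) = -3/(37*d))
S(-2)*(63 - 59) = (-3/37/(-2))*(63 - 59) = -3/37*(-1/2)*4 = (3/74)*4 = 6/37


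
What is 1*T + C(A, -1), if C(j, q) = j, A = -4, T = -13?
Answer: -17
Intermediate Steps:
1*T + C(A, -1) = 1*(-13) - 4 = -13 - 4 = -17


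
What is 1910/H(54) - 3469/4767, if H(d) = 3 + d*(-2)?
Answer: -30061/1589 ≈ -18.918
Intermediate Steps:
H(d) = 3 - 2*d
1910/H(54) - 3469/4767 = 1910/(3 - 2*54) - 3469/4767 = 1910/(3 - 108) - 3469*1/4767 = 1910/(-105) - 3469/4767 = 1910*(-1/105) - 3469/4767 = -382/21 - 3469/4767 = -30061/1589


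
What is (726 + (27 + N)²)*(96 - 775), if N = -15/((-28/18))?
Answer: -39330105/28 ≈ -1.4046e+6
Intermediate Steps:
N = 135/14 (N = -15/((-28*1/18)) = -15/(-14/9) = -15*(-9/14) = 135/14 ≈ 9.6429)
(726 + (27 + N)²)*(96 - 775) = (726 + (27 + 135/14)²)*(96 - 775) = (726 + (513/14)²)*(-679) = (726 + 263169/196)*(-679) = (405465/196)*(-679) = -39330105/28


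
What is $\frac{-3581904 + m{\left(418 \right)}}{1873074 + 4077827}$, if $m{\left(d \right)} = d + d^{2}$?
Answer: $- \frac{3406762}{5950901} \approx -0.57248$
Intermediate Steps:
$\frac{-3581904 + m{\left(418 \right)}}{1873074 + 4077827} = \frac{-3581904 + 418 \left(1 + 418\right)}{1873074 + 4077827} = \frac{-3581904 + 418 \cdot 419}{5950901} = \left(-3581904 + 175142\right) \frac{1}{5950901} = \left(-3406762\right) \frac{1}{5950901} = - \frac{3406762}{5950901}$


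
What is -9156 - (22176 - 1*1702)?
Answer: -29630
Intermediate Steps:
-9156 - (22176 - 1*1702) = -9156 - (22176 - 1702) = -9156 - 1*20474 = -9156 - 20474 = -29630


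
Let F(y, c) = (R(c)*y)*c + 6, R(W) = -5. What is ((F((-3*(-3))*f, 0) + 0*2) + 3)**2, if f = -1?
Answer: 81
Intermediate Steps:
F(y, c) = 6 - 5*c*y (F(y, c) = (-5*y)*c + 6 = -5*c*y + 6 = 6 - 5*c*y)
((F((-3*(-3))*f, 0) + 0*2) + 3)**2 = (((6 - 5*0*-3*(-3)*(-1)) + 0*2) + 3)**2 = (((6 - 5*0*9*(-1)) + 0) + 3)**2 = (((6 - 5*0*(-9)) + 0) + 3)**2 = (((6 + 0) + 0) + 3)**2 = ((6 + 0) + 3)**2 = (6 + 3)**2 = 9**2 = 81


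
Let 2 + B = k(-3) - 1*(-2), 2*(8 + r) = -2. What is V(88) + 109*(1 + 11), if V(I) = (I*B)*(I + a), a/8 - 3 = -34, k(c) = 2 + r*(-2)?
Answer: -280292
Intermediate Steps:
r = -9 (r = -8 + (½)*(-2) = -8 - 1 = -9)
k(c) = 20 (k(c) = 2 - 9*(-2) = 2 + 18 = 20)
B = 20 (B = -2 + (20 - 1*(-2)) = -2 + (20 + 2) = -2 + 22 = 20)
a = -248 (a = 24 + 8*(-34) = 24 - 272 = -248)
V(I) = 20*I*(-248 + I) (V(I) = (I*20)*(I - 248) = (20*I)*(-248 + I) = 20*I*(-248 + I))
V(88) + 109*(1 + 11) = 20*88*(-248 + 88) + 109*(1 + 11) = 20*88*(-160) + 109*12 = -281600 + 1308 = -280292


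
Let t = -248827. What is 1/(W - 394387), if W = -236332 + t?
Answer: -1/879546 ≈ -1.1370e-6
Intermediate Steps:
W = -485159 (W = -236332 - 248827 = -485159)
1/(W - 394387) = 1/(-485159 - 394387) = 1/(-879546) = -1/879546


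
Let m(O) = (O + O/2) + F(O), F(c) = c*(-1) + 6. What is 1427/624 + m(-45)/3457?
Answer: 4922843/2157168 ≈ 2.2821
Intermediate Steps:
F(c) = 6 - c (F(c) = -c + 6 = 6 - c)
m(O) = 6 + O/2 (m(O) = (O + O/2) + (6 - O) = 3*O/2 + (6 - O) = 6 + O/2)
1427/624 + m(-45)/3457 = 1427/624 + (6 + (½)*(-45))/3457 = 1427*(1/624) + (6 - 45/2)*(1/3457) = 1427/624 - 33/2*1/3457 = 1427/624 - 33/6914 = 4922843/2157168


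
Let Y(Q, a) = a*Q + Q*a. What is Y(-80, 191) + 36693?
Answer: 6133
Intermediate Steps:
Y(Q, a) = 2*Q*a (Y(Q, a) = Q*a + Q*a = 2*Q*a)
Y(-80, 191) + 36693 = 2*(-80)*191 + 36693 = -30560 + 36693 = 6133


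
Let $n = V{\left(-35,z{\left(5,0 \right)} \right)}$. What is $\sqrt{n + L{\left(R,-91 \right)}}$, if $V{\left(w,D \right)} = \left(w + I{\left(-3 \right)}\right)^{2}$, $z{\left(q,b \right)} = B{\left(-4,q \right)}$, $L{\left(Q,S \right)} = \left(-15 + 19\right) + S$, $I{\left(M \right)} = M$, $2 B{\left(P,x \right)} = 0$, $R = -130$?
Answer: $\sqrt{1357} \approx 36.837$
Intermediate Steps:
$B{\left(P,x \right)} = 0$ ($B{\left(P,x \right)} = \frac{1}{2} \cdot 0 = 0$)
$L{\left(Q,S \right)} = 4 + S$
$z{\left(q,b \right)} = 0$
$V{\left(w,D \right)} = \left(-3 + w\right)^{2}$ ($V{\left(w,D \right)} = \left(w - 3\right)^{2} = \left(-3 + w\right)^{2}$)
$n = 1444$ ($n = \left(-3 - 35\right)^{2} = \left(-38\right)^{2} = 1444$)
$\sqrt{n + L{\left(R,-91 \right)}} = \sqrt{1444 + \left(4 - 91\right)} = \sqrt{1444 - 87} = \sqrt{1357}$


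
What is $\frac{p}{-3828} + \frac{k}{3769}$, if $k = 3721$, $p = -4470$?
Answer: $\frac{5181903}{2404622} \approx 2.155$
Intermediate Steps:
$\frac{p}{-3828} + \frac{k}{3769} = - \frac{4470}{-3828} + \frac{3721}{3769} = \left(-4470\right) \left(- \frac{1}{3828}\right) + 3721 \cdot \frac{1}{3769} = \frac{745}{638} + \frac{3721}{3769} = \frac{5181903}{2404622}$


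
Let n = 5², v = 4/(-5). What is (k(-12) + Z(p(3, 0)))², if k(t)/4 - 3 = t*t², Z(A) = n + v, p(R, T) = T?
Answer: 1181915641/25 ≈ 4.7277e+7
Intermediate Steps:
v = -⅘ (v = 4*(-⅕) = -⅘ ≈ -0.80000)
n = 25
Z(A) = 121/5 (Z(A) = 25 - ⅘ = 121/5)
k(t) = 12 + 4*t³ (k(t) = 12 + 4*(t*t²) = 12 + 4*t³)
(k(-12) + Z(p(3, 0)))² = ((12 + 4*(-12)³) + 121/5)² = ((12 + 4*(-1728)) + 121/5)² = ((12 - 6912) + 121/5)² = (-6900 + 121/5)² = (-34379/5)² = 1181915641/25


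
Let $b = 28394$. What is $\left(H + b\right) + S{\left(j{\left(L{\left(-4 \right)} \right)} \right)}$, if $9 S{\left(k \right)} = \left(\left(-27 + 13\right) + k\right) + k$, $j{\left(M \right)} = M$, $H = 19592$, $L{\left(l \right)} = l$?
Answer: $\frac{431852}{9} \approx 47984.0$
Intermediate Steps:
$S{\left(k \right)} = - \frac{14}{9} + \frac{2 k}{9}$ ($S{\left(k \right)} = \frac{\left(\left(-27 + 13\right) + k\right) + k}{9} = \frac{\left(-14 + k\right) + k}{9} = \frac{-14 + 2 k}{9} = - \frac{14}{9} + \frac{2 k}{9}$)
$\left(H + b\right) + S{\left(j{\left(L{\left(-4 \right)} \right)} \right)} = \left(19592 + 28394\right) + \left(- \frac{14}{9} + \frac{2}{9} \left(-4\right)\right) = 47986 - \frac{22}{9} = \frac{431852}{9}$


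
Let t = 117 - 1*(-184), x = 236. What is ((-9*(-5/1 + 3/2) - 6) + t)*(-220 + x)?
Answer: 5224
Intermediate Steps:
t = 301 (t = 117 + 184 = 301)
((-9*(-5/1 + 3/2) - 6) + t)*(-220 + x) = ((-9*(-5/1 + 3/2) - 6) + 301)*(-220 + 236) = ((-9*(-5*1 + 3*(½)) - 6) + 301)*16 = ((-9*(-5 + 3/2) - 6) + 301)*16 = ((-9*(-7/2) - 6) + 301)*16 = ((63/2 - 6) + 301)*16 = (51/2 + 301)*16 = (653/2)*16 = 5224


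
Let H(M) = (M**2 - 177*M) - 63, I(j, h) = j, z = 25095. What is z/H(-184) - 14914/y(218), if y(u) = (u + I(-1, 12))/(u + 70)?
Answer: -285030445137/14400337 ≈ -19793.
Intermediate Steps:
H(M) = -63 + M**2 - 177*M
y(u) = (-1 + u)/(70 + u) (y(u) = (u - 1)/(u + 70) = (-1 + u)/(70 + u))
z/H(-184) - 14914/y(218) = 25095/(-63 + (-184)**2 - 177*(-184)) - 14914*(70 + 218)/(-1 + 218) = 25095/(-63 + 33856 + 32568) - 14914/(217/288) = 25095/66361 - 14914/((1/288)*217) = 25095*(1/66361) - 14914/217/288 = 25095/66361 - 14914*288/217 = 25095/66361 - 4295232/217 = -285030445137/14400337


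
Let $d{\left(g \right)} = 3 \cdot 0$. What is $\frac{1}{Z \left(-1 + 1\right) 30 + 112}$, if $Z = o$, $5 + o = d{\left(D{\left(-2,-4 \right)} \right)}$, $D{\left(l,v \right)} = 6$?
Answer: $\frac{1}{112} \approx 0.0089286$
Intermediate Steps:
$d{\left(g \right)} = 0$
$o = -5$ ($o = -5 + 0 = -5$)
$Z = -5$
$\frac{1}{Z \left(-1 + 1\right) 30 + 112} = \frac{1}{- 5 \left(-1 + 1\right) 30 + 112} = \frac{1}{\left(-5\right) 0 \cdot 30 + 112} = \frac{1}{0 \cdot 30 + 112} = \frac{1}{0 + 112} = \frac{1}{112}$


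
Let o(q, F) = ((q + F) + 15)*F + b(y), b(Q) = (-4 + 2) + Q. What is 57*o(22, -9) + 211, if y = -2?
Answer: -14381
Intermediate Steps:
b(Q) = -2 + Q
o(q, F) = -4 + F*(15 + F + q) (o(q, F) = ((q + F) + 15)*F + (-2 - 2) = ((F + q) + 15)*F - 4 = (15 + F + q)*F - 4 = F*(15 + F + q) - 4 = -4 + F*(15 + F + q))
57*o(22, -9) + 211 = 57*(-4 + (-9)² + 15*(-9) - 9*22) + 211 = 57*(-4 + 81 - 135 - 198) + 211 = 57*(-256) + 211 = -14592 + 211 = -14381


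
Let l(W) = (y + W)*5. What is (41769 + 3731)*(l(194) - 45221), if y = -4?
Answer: -2014330500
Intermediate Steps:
l(W) = -20 + 5*W (l(W) = (-4 + W)*5 = -20 + 5*W)
(41769 + 3731)*(l(194) - 45221) = (41769 + 3731)*((-20 + 5*194) - 45221) = 45500*((-20 + 970) - 45221) = 45500*(950 - 45221) = 45500*(-44271) = -2014330500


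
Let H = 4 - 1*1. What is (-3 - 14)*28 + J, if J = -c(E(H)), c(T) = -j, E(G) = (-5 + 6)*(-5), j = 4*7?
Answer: -448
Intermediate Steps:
j = 28
H = 3 (H = 4 - 1 = 3)
E(G) = -5 (E(G) = 1*(-5) = -5)
c(T) = -28 (c(T) = -1*28 = -28)
J = 28 (J = -1*(-28) = 28)
(-3 - 14)*28 + J = (-3 - 14)*28 + 28 = -17*28 + 28 = -476 + 28 = -448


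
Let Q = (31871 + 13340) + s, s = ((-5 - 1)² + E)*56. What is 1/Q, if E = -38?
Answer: 1/45099 ≈ 2.2173e-5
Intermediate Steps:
s = -112 (s = ((-5 - 1)² - 38)*56 = ((-6)² - 38)*56 = (36 - 38)*56 = -2*56 = -112)
Q = 45099 (Q = (31871 + 13340) - 112 = 45211 - 112 = 45099)
1/Q = 1/45099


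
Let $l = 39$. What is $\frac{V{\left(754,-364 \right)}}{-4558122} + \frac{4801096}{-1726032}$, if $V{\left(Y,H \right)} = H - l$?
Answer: $- \frac{227950892821}{81952754499} \approx -2.7815$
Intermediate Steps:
$V{\left(Y,H \right)} = -39 + H$ ($V{\left(Y,H \right)} = H - 39 = -39 + H$)
$\frac{V{\left(754,-364 \right)}}{-4558122} + \frac{4801096}{-1726032} = \frac{-39 - 364}{-4558122} + \frac{4801096}{-1726032} = \left(-403\right) \left(- \frac{1}{4558122}\right) + 4801096 \left(- \frac{1}{1726032}\right) = \frac{403}{4558122} - \frac{600137}{215754} = - \frac{227950892821}{81952754499}$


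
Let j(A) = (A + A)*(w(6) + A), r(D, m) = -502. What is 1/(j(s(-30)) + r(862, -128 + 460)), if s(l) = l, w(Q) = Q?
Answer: 1/938 ≈ 0.0010661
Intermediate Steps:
j(A) = 2*A*(6 + A) (j(A) = (A + A)*(6 + A) = (2*A)*(6 + A) = 2*A*(6 + A))
1/(j(s(-30)) + r(862, -128 + 460)) = 1/(2*(-30)*(6 - 30) - 502) = 1/(2*(-30)*(-24) - 502) = 1/(1440 - 502) = 1/938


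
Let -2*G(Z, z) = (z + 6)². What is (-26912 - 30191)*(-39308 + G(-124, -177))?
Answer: 6158958271/2 ≈ 3.0795e+9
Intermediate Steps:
G(Z, z) = -(6 + z)²/2 (G(Z, z) = -(z + 6)²/2 = -(6 + z)²/2)
(-26912 - 30191)*(-39308 + G(-124, -177)) = (-26912 - 30191)*(-39308 - (6 - 177)²/2) = -57103*(-39308 - ½*(-171)²) = -57103*(-39308 - ½*29241) = -57103*(-39308 - 29241/2) = -57103*(-107857/2) = 6158958271/2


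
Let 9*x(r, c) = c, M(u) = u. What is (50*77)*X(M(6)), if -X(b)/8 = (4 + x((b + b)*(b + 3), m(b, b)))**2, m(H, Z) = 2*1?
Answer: -44475200/81 ≈ -5.4908e+5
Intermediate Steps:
m(H, Z) = 2
x(r, c) = c/9
X(b) = -11552/81 (X(b) = -8*(4 + (1/9)*2)**2 = -8*(4 + 2/9)**2 = -8*(38/9)**2 = -8*1444/81 = -11552/81)
(50*77)*X(M(6)) = (50*77)*(-11552/81) = 3850*(-11552/81) = -44475200/81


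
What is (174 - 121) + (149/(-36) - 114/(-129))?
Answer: 77005/1548 ≈ 49.745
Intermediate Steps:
(174 - 121) + (149/(-36) - 114/(-129)) = 53 + (149*(-1/36) - 114*(-1/129)) = 53 + (-149/36 + 38/43) = 53 - 5039/1548 = 77005/1548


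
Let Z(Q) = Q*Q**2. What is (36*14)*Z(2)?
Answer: 4032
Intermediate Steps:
Z(Q) = Q**3
(36*14)*Z(2) = (36*14)*2**3 = 504*8 = 4032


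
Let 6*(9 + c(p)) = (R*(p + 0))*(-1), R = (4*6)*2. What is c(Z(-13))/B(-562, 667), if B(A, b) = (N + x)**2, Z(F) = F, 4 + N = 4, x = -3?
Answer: 95/9 ≈ 10.556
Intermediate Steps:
R = 48 (R = 24*2 = 48)
N = 0 (N = -4 + 4 = 0)
B(A, b) = 9 (B(A, b) = (0 - 3)**2 = (-3)**2 = 9)
c(p) = -9 - 8*p (c(p) = -9 + ((48*(p + 0))*(-1))/6 = -9 + ((48*p)*(-1))/6 = -9 + (-48*p)/6 = -9 - 8*p)
c(Z(-13))/B(-562, 667) = (-9 - 8*(-13))/9 = (-9 + 104)*(1/9) = 95*(1/9) = 95/9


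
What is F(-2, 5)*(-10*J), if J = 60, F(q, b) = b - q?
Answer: -4200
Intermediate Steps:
F(-2, 5)*(-10*J) = (5 - 1*(-2))*(-10*60) = (5 + 2)*(-600) = 7*(-600) = -4200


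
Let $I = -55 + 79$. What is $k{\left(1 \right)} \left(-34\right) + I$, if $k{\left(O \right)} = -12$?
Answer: $432$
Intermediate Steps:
$I = 24$
$k{\left(1 \right)} \left(-34\right) + I = \left(-12\right) \left(-34\right) + 24 = 408 + 24 = 432$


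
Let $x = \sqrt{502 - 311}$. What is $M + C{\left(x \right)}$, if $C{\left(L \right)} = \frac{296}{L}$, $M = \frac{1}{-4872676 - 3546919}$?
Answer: $- \frac{1}{8419595} + \frac{296 \sqrt{191}}{191} \approx 21.418$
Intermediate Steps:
$x = \sqrt{191} \approx 13.82$
$M = - \frac{1}{8419595}$ ($M = \frac{1}{-8419595} = - \frac{1}{8419595} \approx -1.1877 \cdot 10^{-7}$)
$M + C{\left(x \right)} = - \frac{1}{8419595} + \frac{296}{\sqrt{191}} = - \frac{1}{8419595} + 296 \frac{\sqrt{191}}{191} = - \frac{1}{8419595} + \frac{296 \sqrt{191}}{191}$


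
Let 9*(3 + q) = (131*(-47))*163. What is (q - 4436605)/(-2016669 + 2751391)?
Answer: -40933063/6612498 ≈ -6.1903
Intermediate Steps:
q = -1003618/9 (q = -3 + ((131*(-47))*163)/9 = -3 + (-6157*163)/9 = -3 + (⅑)*(-1003591) = -3 - 1003591/9 = -1003618/9 ≈ -1.1151e+5)
(q - 4436605)/(-2016669 + 2751391) = (-1003618/9 - 4436605)/(-2016669 + 2751391) = -40933063/9/734722 = -40933063/9*1/734722 = -40933063/6612498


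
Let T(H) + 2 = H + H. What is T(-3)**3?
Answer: -512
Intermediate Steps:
T(H) = -2 + 2*H (T(H) = -2 + (H + H) = -2 + 2*H)
T(-3)**3 = (-2 + 2*(-3))**3 = (-2 - 6)**3 = (-8)**3 = -512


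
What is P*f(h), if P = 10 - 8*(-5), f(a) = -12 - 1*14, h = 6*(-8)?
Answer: -1300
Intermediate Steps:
h = -48
f(a) = -26 (f(a) = -12 - 14 = -26)
P = 50 (P = 10 + 40 = 50)
P*f(h) = 50*(-26) = -1300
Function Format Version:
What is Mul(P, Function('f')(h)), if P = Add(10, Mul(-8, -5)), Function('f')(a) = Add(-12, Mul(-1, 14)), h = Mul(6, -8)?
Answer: -1300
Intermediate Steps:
h = -48
Function('f')(a) = -26 (Function('f')(a) = Add(-12, -14) = -26)
P = 50 (P = Add(10, 40) = 50)
Mul(P, Function('f')(h)) = Mul(50, -26) = -1300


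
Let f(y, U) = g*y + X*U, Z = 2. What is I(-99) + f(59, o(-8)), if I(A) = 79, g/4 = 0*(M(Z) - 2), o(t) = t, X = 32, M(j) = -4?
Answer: -177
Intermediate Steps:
g = 0 (g = 4*(0*(-4 - 2)) = 4*(0*(-6)) = 4*0 = 0)
f(y, U) = 32*U (f(y, U) = 0*y + 32*U = 0 + 32*U = 32*U)
I(-99) + f(59, o(-8)) = 79 + 32*(-8) = 79 - 256 = -177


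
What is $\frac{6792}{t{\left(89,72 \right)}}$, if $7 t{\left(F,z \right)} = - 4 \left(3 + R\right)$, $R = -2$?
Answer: $-11886$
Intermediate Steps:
$t{\left(F,z \right)} = - \frac{4}{7}$ ($t{\left(F,z \right)} = \frac{\left(-4\right) \left(3 - 2\right)}{7} = \frac{\left(-4\right) 1}{7} = \frac{1}{7} \left(-4\right) = - \frac{4}{7}$)
$\frac{6792}{t{\left(89,72 \right)}} = \frac{6792}{- \frac{4}{7}} = 6792 \left(- \frac{7}{4}\right) = -11886$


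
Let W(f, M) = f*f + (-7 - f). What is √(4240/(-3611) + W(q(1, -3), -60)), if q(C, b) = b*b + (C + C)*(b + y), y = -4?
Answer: 9*√3513503/3611 ≈ 4.6718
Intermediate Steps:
q(C, b) = b² + 2*C*(-4 + b) (q(C, b) = b*b + (C + C)*(b - 4) = b² + (2*C)*(-4 + b) = b² + 2*C*(-4 + b))
W(f, M) = -7 + f² - f (W(f, M) = f² + (-7 - f) = -7 + f² - f)
√(4240/(-3611) + W(q(1, -3), -60)) = √(4240/(-3611) + (-7 + ((-3)² - 8*1 + 2*1*(-3))² - ((-3)² - 8*1 + 2*1*(-3)))) = √(4240*(-1/3611) + (-7 + (9 - 8 - 6)² - (9 - 8 - 6))) = √(-4240/3611 + (-7 + (-5)² - 1*(-5))) = √(-4240/3611 + (-7 + 25 + 5)) = √(-4240/3611 + 23) = √(78813/3611) = 9*√3513503/3611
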